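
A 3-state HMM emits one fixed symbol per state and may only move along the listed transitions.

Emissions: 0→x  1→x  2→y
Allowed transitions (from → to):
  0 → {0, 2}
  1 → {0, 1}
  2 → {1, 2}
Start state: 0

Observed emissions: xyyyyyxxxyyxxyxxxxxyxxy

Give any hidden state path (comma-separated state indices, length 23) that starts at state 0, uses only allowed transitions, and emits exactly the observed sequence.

0,2,2,2,2,2,1,1,0,2,2,1,0,2,1,1,1,1,0,2,1,0,2

  t0 'x' -> {0,1}, take 0 (start)
  t1 'y' -> {2}, take 2 (0->2 ok)
  t2 'y' -> {2}, take 2 (2->2 ok)
  t3 'y' -> {2}, take 2 (2->2 ok)
  t4 'y' -> {2}, take 2 (2->2 ok)
  t5 'y' -> {2}, take 2 (2->2 ok)
  t6 'x' -> {0,1}, take 1 (2->1 ok)
  t7 'x' -> {0,1}, take 1 (1->1 ok)
  t8 'x' -> {0,1}, take 0 (1->0 ok)
  t9 'y' -> {2}, take 2 (0->2 ok)
  t10 'y' -> {2}, take 2 (2->2 ok)
  t11 'x' -> {0,1}, take 1 (2->1 ok)
  t12 'x' -> {0,1}, take 0 (1->0 ok)
  t13 'y' -> {2}, take 2 (0->2 ok)
  t14 'x' -> {0,1}, take 1 (2->1 ok)
  t15 'x' -> {0,1}, take 1 (1->1 ok)
  t16 'x' -> {0,1}, take 1 (1->1 ok)
  t17 'x' -> {0,1}, take 1 (1->1 ok)
  t18 'x' -> {0,1}, take 0 (1->0 ok)
  t19 'y' -> {2}, take 2 (0->2 ok)
  t20 'x' -> {0,1}, take 1 (2->1 ok)
  t21 'x' -> {0,1}, take 0 (1->0 ok)
  t22 'y' -> {2}, take 2 (0->2 ok)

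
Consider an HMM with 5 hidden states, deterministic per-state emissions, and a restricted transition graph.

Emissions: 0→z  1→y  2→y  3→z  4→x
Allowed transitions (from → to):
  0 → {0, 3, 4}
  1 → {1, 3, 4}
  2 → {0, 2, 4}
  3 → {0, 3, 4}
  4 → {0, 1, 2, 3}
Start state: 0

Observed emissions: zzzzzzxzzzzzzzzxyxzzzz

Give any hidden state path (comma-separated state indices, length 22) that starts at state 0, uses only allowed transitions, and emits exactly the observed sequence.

  [0] z  {0,3}  => 0  start
  [1] z  {0,3}  => 0  0->0 ok
  [2] z  {0,3}  => 0  0->0 ok
  [3] z  {0,3}  => 0  0->0 ok
  [4] z  {0,3}  => 3  0->3 ok
  [5] z  {0,3}  => 0  3->0 ok
  [6] x  {4}  => 4  0->4 ok
  [7] z  {0,3}  => 0  4->0 ok
  [8] z  {0,3}  => 3  0->3 ok
  [9] z  {0,3}  => 3  3->3 ok
  [10] z  {0,3}  => 3  3->3 ok
  [11] z  {0,3}  => 3  3->3 ok
  [12] z  {0,3}  => 0  3->0 ok
  [13] z  {0,3}  => 3  0->3 ok
  [14] z  {0,3}  => 0  3->0 ok
  [15] x  {4}  => 4  0->4 ok
  [16] y  {1,2}  => 2  4->2 ok
  [17] x  {4}  => 4  2->4 ok
  [18] z  {0,3}  => 0  4->0 ok
  [19] z  {0,3}  => 3  0->3 ok
  [20] z  {0,3}  => 0  3->0 ok
  [21] z  {0,3}  => 0  0->0 ok

0,0,0,0,3,0,4,0,3,3,3,3,0,3,0,4,2,4,0,3,0,0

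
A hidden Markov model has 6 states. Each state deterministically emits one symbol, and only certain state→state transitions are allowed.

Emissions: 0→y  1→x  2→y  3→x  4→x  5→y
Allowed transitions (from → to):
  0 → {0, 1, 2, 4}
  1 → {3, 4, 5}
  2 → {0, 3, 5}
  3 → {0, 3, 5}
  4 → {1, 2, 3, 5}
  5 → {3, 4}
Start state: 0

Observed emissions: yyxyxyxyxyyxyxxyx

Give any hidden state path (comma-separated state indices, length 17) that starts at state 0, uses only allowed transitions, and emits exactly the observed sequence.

  [0] y  {0,2,5}  => 0  start
  [1] y  {0,2,5}  => 2  0->2 ok
  [2] x  {1,3,4}  => 3  2->3 ok
  [3] y  {0,2,5}  => 5  3->5 ok
  [4] x  {1,3,4}  => 3  5->3 ok
  [5] y  {0,2,5}  => 5  3->5 ok
  [6] x  {1,3,4}  => 3  5->3 ok
  [7] y  {0,2,5}  => 5  3->5 ok
  [8] x  {1,3,4}  => 3  5->3 ok
  [9] y  {0,2,5}  => 0  3->0 ok
  [10] y  {0,2,5}  => 2  0->2 ok
  [11] x  {1,3,4}  => 3  2->3 ok
  [12] y  {0,2,5}  => 5  3->5 ok
  [13] x  {1,3,4}  => 3  5->3 ok
  [14] x  {1,3,4}  => 3  3->3 ok
  [15] y  {0,2,5}  => 0  3->0 ok
  [16] x  {1,3,4}  => 1  0->1 ok

0,2,3,5,3,5,3,5,3,0,2,3,5,3,3,0,1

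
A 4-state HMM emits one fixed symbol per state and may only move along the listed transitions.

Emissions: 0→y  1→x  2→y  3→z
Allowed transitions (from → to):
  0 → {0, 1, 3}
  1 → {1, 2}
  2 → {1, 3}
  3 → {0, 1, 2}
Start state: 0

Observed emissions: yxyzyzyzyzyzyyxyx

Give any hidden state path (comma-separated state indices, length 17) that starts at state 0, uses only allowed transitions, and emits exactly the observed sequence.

0,1,2,3,2,3,0,3,2,3,2,3,0,0,1,2,1

  [0] y  {0,2}  => 0  start
  [1] x  {1}  => 1  0->1 ok
  [2] y  {0,2}  => 2  1->2 ok
  [3] z  {3}  => 3  2->3 ok
  [4] y  {0,2}  => 2  3->2 ok
  [5] z  {3}  => 3  2->3 ok
  [6] y  {0,2}  => 0  3->0 ok
  [7] z  {3}  => 3  0->3 ok
  [8] y  {0,2}  => 2  3->2 ok
  [9] z  {3}  => 3  2->3 ok
  [10] y  {0,2}  => 2  3->2 ok
  [11] z  {3}  => 3  2->3 ok
  [12] y  {0,2}  => 0  3->0 ok
  [13] y  {0,2}  => 0  0->0 ok
  [14] x  {1}  => 1  0->1 ok
  [15] y  {0,2}  => 2  1->2 ok
  [16] x  {1}  => 1  2->1 ok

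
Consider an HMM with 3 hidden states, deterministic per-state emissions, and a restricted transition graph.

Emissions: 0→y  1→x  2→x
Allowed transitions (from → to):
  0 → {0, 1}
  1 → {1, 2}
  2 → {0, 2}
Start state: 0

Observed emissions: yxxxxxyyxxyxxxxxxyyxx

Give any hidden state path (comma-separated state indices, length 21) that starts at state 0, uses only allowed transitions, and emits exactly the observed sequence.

0,1,1,2,2,2,0,0,1,2,0,1,1,1,1,2,2,0,0,1,1

  pos 0: y in {0}, choose 0; start
  pos 1: x in {1,2}, choose 1; 0->1 ok
  pos 2: x in {1,2}, choose 1; 1->1 ok
  pos 3: x in {1,2}, choose 2; 1->2 ok
  pos 4: x in {1,2}, choose 2; 2->2 ok
  pos 5: x in {1,2}, choose 2; 2->2 ok
  pos 6: y in {0}, choose 0; 2->0 ok
  pos 7: y in {0}, choose 0; 0->0 ok
  pos 8: x in {1,2}, choose 1; 0->1 ok
  pos 9: x in {1,2}, choose 2; 1->2 ok
  pos 10: y in {0}, choose 0; 2->0 ok
  pos 11: x in {1,2}, choose 1; 0->1 ok
  pos 12: x in {1,2}, choose 1; 1->1 ok
  pos 13: x in {1,2}, choose 1; 1->1 ok
  pos 14: x in {1,2}, choose 1; 1->1 ok
  pos 15: x in {1,2}, choose 2; 1->2 ok
  pos 16: x in {1,2}, choose 2; 2->2 ok
  pos 17: y in {0}, choose 0; 2->0 ok
  pos 18: y in {0}, choose 0; 0->0 ok
  pos 19: x in {1,2}, choose 1; 0->1 ok
  pos 20: x in {1,2}, choose 1; 1->1 ok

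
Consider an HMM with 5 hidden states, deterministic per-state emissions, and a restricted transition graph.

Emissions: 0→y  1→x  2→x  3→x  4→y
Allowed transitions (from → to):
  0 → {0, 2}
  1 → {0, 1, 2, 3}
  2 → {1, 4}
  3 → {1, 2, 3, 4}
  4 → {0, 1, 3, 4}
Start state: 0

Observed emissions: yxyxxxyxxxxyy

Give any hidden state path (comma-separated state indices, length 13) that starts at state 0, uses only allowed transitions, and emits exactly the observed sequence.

  0: obs=y cand={0,4} pick 0 [start]
  1: obs=x cand={1,2,3} pick 2 [0->2 ok]
  2: obs=y cand={0,4} pick 4 [2->4 ok]
  3: obs=x cand={1,2,3} pick 3 [4->3 ok]
  4: obs=x cand={1,2,3} pick 3 [3->3 ok]
  5: obs=x cand={1,2,3} pick 3 [3->3 ok]
  6: obs=y cand={0,4} pick 4 [3->4 ok]
  7: obs=x cand={1,2,3} pick 3 [4->3 ok]
  8: obs=x cand={1,2,3} pick 3 [3->3 ok]
  9: obs=x cand={1,2,3} pick 1 [3->1 ok]
  10: obs=x cand={1,2,3} pick 2 [1->2 ok]
  11: obs=y cand={0,4} pick 4 [2->4 ok]
  12: obs=y cand={0,4} pick 4 [4->4 ok]

0,2,4,3,3,3,4,3,3,1,2,4,4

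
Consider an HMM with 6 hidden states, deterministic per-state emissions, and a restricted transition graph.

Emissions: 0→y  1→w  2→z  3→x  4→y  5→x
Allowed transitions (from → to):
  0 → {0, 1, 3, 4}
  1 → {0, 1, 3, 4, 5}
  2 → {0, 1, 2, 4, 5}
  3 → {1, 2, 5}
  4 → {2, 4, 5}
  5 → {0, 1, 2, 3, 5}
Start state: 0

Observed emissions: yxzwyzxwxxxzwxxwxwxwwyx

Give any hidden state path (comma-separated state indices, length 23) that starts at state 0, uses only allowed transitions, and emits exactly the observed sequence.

0,3,2,1,4,2,5,1,5,3,5,2,1,5,3,1,3,1,3,1,1,0,3

  [0] y  {0,4}  => 0  start
  [1] x  {3,5}  => 3  0->3 ok
  [2] z  {2}  => 2  3->2 ok
  [3] w  {1}  => 1  2->1 ok
  [4] y  {0,4}  => 4  1->4 ok
  [5] z  {2}  => 2  4->2 ok
  [6] x  {3,5}  => 5  2->5 ok
  [7] w  {1}  => 1  5->1 ok
  [8] x  {3,5}  => 5  1->5 ok
  [9] x  {3,5}  => 3  5->3 ok
  [10] x  {3,5}  => 5  3->5 ok
  [11] z  {2}  => 2  5->2 ok
  [12] w  {1}  => 1  2->1 ok
  [13] x  {3,5}  => 5  1->5 ok
  [14] x  {3,5}  => 3  5->3 ok
  [15] w  {1}  => 1  3->1 ok
  [16] x  {3,5}  => 3  1->3 ok
  [17] w  {1}  => 1  3->1 ok
  [18] x  {3,5}  => 3  1->3 ok
  [19] w  {1}  => 1  3->1 ok
  [20] w  {1}  => 1  1->1 ok
  [21] y  {0,4}  => 0  1->0 ok
  [22] x  {3,5}  => 3  0->3 ok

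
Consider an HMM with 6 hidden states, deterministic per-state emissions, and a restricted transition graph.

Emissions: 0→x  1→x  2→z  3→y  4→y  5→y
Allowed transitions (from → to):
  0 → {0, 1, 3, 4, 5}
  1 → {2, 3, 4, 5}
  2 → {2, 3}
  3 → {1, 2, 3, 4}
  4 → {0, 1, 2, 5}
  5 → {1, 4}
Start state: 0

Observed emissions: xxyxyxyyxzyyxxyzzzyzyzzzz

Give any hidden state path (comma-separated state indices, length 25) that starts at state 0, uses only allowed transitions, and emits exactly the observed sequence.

0,1,4,1,4,1,4,5,1,2,3,4,0,0,4,2,2,2,3,2,3,2,2,2,2

  [0] x  {0,1}  => 0  start
  [1] x  {0,1}  => 1  0->1 ok
  [2] y  {3,4,5}  => 4  1->4 ok
  [3] x  {0,1}  => 1  4->1 ok
  [4] y  {3,4,5}  => 4  1->4 ok
  [5] x  {0,1}  => 1  4->1 ok
  [6] y  {3,4,5}  => 4  1->4 ok
  [7] y  {3,4,5}  => 5  4->5 ok
  [8] x  {0,1}  => 1  5->1 ok
  [9] z  {2}  => 2  1->2 ok
  [10] y  {3,4,5}  => 3  2->3 ok
  [11] y  {3,4,5}  => 4  3->4 ok
  [12] x  {0,1}  => 0  4->0 ok
  [13] x  {0,1}  => 0  0->0 ok
  [14] y  {3,4,5}  => 4  0->4 ok
  [15] z  {2}  => 2  4->2 ok
  [16] z  {2}  => 2  2->2 ok
  [17] z  {2}  => 2  2->2 ok
  [18] y  {3,4,5}  => 3  2->3 ok
  [19] z  {2}  => 2  3->2 ok
  [20] y  {3,4,5}  => 3  2->3 ok
  [21] z  {2}  => 2  3->2 ok
  [22] z  {2}  => 2  2->2 ok
  [23] z  {2}  => 2  2->2 ok
  [24] z  {2}  => 2  2->2 ok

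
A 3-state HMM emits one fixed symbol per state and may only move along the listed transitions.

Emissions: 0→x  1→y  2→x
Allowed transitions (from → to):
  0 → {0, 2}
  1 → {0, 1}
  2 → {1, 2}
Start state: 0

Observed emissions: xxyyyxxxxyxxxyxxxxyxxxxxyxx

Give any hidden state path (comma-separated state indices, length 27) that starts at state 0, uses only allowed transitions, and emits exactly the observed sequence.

  pos 0: x in {0,2}, choose 0; start
  pos 1: x in {0,2}, choose 2; 0->2 ok
  pos 2: y in {1}, choose 1; 2->1 ok
  pos 3: y in {1}, choose 1; 1->1 ok
  pos 4: y in {1}, choose 1; 1->1 ok
  pos 5: x in {0,2}, choose 0; 1->0 ok
  pos 6: x in {0,2}, choose 0; 0->0 ok
  pos 7: x in {0,2}, choose 2; 0->2 ok
  pos 8: x in {0,2}, choose 2; 2->2 ok
  pos 9: y in {1}, choose 1; 2->1 ok
  pos 10: x in {0,2}, choose 0; 1->0 ok
  pos 11: x in {0,2}, choose 2; 0->2 ok
  pos 12: x in {0,2}, choose 2; 2->2 ok
  pos 13: y in {1}, choose 1; 2->1 ok
  pos 14: x in {0,2}, choose 0; 1->0 ok
  pos 15: x in {0,2}, choose 0; 0->0 ok
  pos 16: x in {0,2}, choose 2; 0->2 ok
  pos 17: x in {0,2}, choose 2; 2->2 ok
  pos 18: y in {1}, choose 1; 2->1 ok
  pos 19: x in {0,2}, choose 0; 1->0 ok
  pos 20: x in {0,2}, choose 0; 0->0 ok
  pos 21: x in {0,2}, choose 2; 0->2 ok
  pos 22: x in {0,2}, choose 2; 2->2 ok
  pos 23: x in {0,2}, choose 2; 2->2 ok
  pos 24: y in {1}, choose 1; 2->1 ok
  pos 25: x in {0,2}, choose 0; 1->0 ok
  pos 26: x in {0,2}, choose 2; 0->2 ok

0,2,1,1,1,0,0,2,2,1,0,2,2,1,0,0,2,2,1,0,0,2,2,2,1,0,2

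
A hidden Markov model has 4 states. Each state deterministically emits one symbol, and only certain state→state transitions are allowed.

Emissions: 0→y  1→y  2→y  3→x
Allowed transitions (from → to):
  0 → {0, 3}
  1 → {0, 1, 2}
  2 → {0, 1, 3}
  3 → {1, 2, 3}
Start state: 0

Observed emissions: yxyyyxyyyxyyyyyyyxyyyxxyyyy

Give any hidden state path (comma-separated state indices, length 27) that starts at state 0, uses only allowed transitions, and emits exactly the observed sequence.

  pos 0: y in {0,1,2}, choose 0; start
  pos 1: x in {3}, choose 3; 0->3 ok
  pos 2: y in {0,1,2}, choose 2; 3->2 ok
  pos 3: y in {0,1,2}, choose 1; 2->1 ok
  pos 4: y in {0,1,2}, choose 0; 1->0 ok
  pos 5: x in {3}, choose 3; 0->3 ok
  pos 6: y in {0,1,2}, choose 1; 3->1 ok
  pos 7: y in {0,1,2}, choose 0; 1->0 ok
  pos 8: y in {0,1,2}, choose 0; 0->0 ok
  pos 9: x in {3}, choose 3; 0->3 ok
  pos 10: y in {0,1,2}, choose 2; 3->2 ok
  pos 11: y in {0,1,2}, choose 1; 2->1 ok
  pos 12: y in {0,1,2}, choose 2; 1->2 ok
  pos 13: y in {0,1,2}, choose 1; 2->1 ok
  pos 14: y in {0,1,2}, choose 1; 1->1 ok
  pos 15: y in {0,1,2}, choose 2; 1->2 ok
  pos 16: y in {0,1,2}, choose 0; 2->0 ok
  pos 17: x in {3}, choose 3; 0->3 ok
  pos 18: y in {0,1,2}, choose 1; 3->1 ok
  pos 19: y in {0,1,2}, choose 1; 1->1 ok
  pos 20: y in {0,1,2}, choose 0; 1->0 ok
  pos 21: x in {3}, choose 3; 0->3 ok
  pos 22: x in {3}, choose 3; 3->3 ok
  pos 23: y in {0,1,2}, choose 1; 3->1 ok
  pos 24: y in {0,1,2}, choose 1; 1->1 ok
  pos 25: y in {0,1,2}, choose 1; 1->1 ok
  pos 26: y in {0,1,2}, choose 0; 1->0 ok

0,3,2,1,0,3,1,0,0,3,2,1,2,1,1,2,0,3,1,1,0,3,3,1,1,1,0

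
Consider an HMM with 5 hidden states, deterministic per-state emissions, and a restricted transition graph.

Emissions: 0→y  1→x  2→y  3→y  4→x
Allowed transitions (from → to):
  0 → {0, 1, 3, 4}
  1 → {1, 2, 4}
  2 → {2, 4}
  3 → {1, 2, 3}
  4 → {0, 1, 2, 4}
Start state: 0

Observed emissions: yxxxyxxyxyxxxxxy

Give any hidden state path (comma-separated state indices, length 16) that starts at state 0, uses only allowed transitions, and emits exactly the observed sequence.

0,1,4,4,0,1,4,0,1,2,4,1,1,1,4,0

  [0] y  {0,2,3}  => 0  start
  [1] x  {1,4}  => 1  0->1 ok
  [2] x  {1,4}  => 4  1->4 ok
  [3] x  {1,4}  => 4  4->4 ok
  [4] y  {0,2,3}  => 0  4->0 ok
  [5] x  {1,4}  => 1  0->1 ok
  [6] x  {1,4}  => 4  1->4 ok
  [7] y  {0,2,3}  => 0  4->0 ok
  [8] x  {1,4}  => 1  0->1 ok
  [9] y  {0,2,3}  => 2  1->2 ok
  [10] x  {1,4}  => 4  2->4 ok
  [11] x  {1,4}  => 1  4->1 ok
  [12] x  {1,4}  => 1  1->1 ok
  [13] x  {1,4}  => 1  1->1 ok
  [14] x  {1,4}  => 4  1->4 ok
  [15] y  {0,2,3}  => 0  4->0 ok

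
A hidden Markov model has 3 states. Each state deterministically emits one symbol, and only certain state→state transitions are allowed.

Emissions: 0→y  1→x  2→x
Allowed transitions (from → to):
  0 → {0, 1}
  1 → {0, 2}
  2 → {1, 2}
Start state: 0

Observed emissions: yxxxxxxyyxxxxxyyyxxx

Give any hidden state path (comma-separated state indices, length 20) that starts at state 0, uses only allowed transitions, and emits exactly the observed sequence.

0,1,2,2,2,2,1,0,0,1,2,2,2,1,0,0,0,1,2,2

  0: obs=y cand={0} pick 0 [start]
  1: obs=x cand={1,2} pick 1 [0->1 ok]
  2: obs=x cand={1,2} pick 2 [1->2 ok]
  3: obs=x cand={1,2} pick 2 [2->2 ok]
  4: obs=x cand={1,2} pick 2 [2->2 ok]
  5: obs=x cand={1,2} pick 2 [2->2 ok]
  6: obs=x cand={1,2} pick 1 [2->1 ok]
  7: obs=y cand={0} pick 0 [1->0 ok]
  8: obs=y cand={0} pick 0 [0->0 ok]
  9: obs=x cand={1,2} pick 1 [0->1 ok]
  10: obs=x cand={1,2} pick 2 [1->2 ok]
  11: obs=x cand={1,2} pick 2 [2->2 ok]
  12: obs=x cand={1,2} pick 2 [2->2 ok]
  13: obs=x cand={1,2} pick 1 [2->1 ok]
  14: obs=y cand={0} pick 0 [1->0 ok]
  15: obs=y cand={0} pick 0 [0->0 ok]
  16: obs=y cand={0} pick 0 [0->0 ok]
  17: obs=x cand={1,2} pick 1 [0->1 ok]
  18: obs=x cand={1,2} pick 2 [1->2 ok]
  19: obs=x cand={1,2} pick 2 [2->2 ok]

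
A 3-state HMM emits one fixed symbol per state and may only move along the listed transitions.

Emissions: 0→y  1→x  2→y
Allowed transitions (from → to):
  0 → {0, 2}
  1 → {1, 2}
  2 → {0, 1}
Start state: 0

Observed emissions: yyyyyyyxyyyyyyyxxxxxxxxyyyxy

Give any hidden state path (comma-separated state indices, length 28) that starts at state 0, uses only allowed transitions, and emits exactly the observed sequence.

  pos 0: y in {0,2}, choose 0; start
  pos 1: y in {0,2}, choose 0; 0->0 ok
  pos 2: y in {0,2}, choose 0; 0->0 ok
  pos 3: y in {0,2}, choose 0; 0->0 ok
  pos 4: y in {0,2}, choose 2; 0->2 ok
  pos 5: y in {0,2}, choose 0; 2->0 ok
  pos 6: y in {0,2}, choose 2; 0->2 ok
  pos 7: x in {1}, choose 1; 2->1 ok
  pos 8: y in {0,2}, choose 2; 1->2 ok
  pos 9: y in {0,2}, choose 0; 2->0 ok
  pos 10: y in {0,2}, choose 0; 0->0 ok
  pos 11: y in {0,2}, choose 2; 0->2 ok
  pos 12: y in {0,2}, choose 0; 2->0 ok
  pos 13: y in {0,2}, choose 0; 0->0 ok
  pos 14: y in {0,2}, choose 2; 0->2 ok
  pos 15: x in {1}, choose 1; 2->1 ok
  pos 16: x in {1}, choose 1; 1->1 ok
  pos 17: x in {1}, choose 1; 1->1 ok
  pos 18: x in {1}, choose 1; 1->1 ok
  pos 19: x in {1}, choose 1; 1->1 ok
  pos 20: x in {1}, choose 1; 1->1 ok
  pos 21: x in {1}, choose 1; 1->1 ok
  pos 22: x in {1}, choose 1; 1->1 ok
  pos 23: y in {0,2}, choose 2; 1->2 ok
  pos 24: y in {0,2}, choose 0; 2->0 ok
  pos 25: y in {0,2}, choose 2; 0->2 ok
  pos 26: x in {1}, choose 1; 2->1 ok
  pos 27: y in {0,2}, choose 2; 1->2 ok

0,0,0,0,2,0,2,1,2,0,0,2,0,0,2,1,1,1,1,1,1,1,1,2,0,2,1,2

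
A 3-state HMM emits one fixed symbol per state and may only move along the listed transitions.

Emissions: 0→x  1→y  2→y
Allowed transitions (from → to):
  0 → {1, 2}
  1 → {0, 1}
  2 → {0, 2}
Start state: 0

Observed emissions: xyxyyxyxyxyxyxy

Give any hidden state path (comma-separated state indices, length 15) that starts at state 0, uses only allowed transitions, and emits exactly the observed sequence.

  pos 0: x in {0}, choose 0; start
  pos 1: y in {1,2}, choose 2; 0->2 ok
  pos 2: x in {0}, choose 0; 2->0 ok
  pos 3: y in {1,2}, choose 2; 0->2 ok
  pos 4: y in {1,2}, choose 2; 2->2 ok
  pos 5: x in {0}, choose 0; 2->0 ok
  pos 6: y in {1,2}, choose 1; 0->1 ok
  pos 7: x in {0}, choose 0; 1->0 ok
  pos 8: y in {1,2}, choose 2; 0->2 ok
  pos 9: x in {0}, choose 0; 2->0 ok
  pos 10: y in {1,2}, choose 1; 0->1 ok
  pos 11: x in {0}, choose 0; 1->0 ok
  pos 12: y in {1,2}, choose 2; 0->2 ok
  pos 13: x in {0}, choose 0; 2->0 ok
  pos 14: y in {1,2}, choose 2; 0->2 ok

0,2,0,2,2,0,1,0,2,0,1,0,2,0,2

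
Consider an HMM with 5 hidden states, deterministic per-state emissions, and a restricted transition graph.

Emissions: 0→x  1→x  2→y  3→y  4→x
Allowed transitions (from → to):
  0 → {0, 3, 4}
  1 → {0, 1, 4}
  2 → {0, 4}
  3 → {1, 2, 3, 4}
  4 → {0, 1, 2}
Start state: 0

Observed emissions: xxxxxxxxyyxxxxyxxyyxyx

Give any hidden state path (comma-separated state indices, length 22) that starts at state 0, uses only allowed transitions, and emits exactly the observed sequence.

0,4,1,1,1,4,0,0,3,2,0,4,1,4,2,0,0,3,2,4,2,0

  [0] x  {0,1,4}  => 0  start
  [1] x  {0,1,4}  => 4  0->4 ok
  [2] x  {0,1,4}  => 1  4->1 ok
  [3] x  {0,1,4}  => 1  1->1 ok
  [4] x  {0,1,4}  => 1  1->1 ok
  [5] x  {0,1,4}  => 4  1->4 ok
  [6] x  {0,1,4}  => 0  4->0 ok
  [7] x  {0,1,4}  => 0  0->0 ok
  [8] y  {2,3}  => 3  0->3 ok
  [9] y  {2,3}  => 2  3->2 ok
  [10] x  {0,1,4}  => 0  2->0 ok
  [11] x  {0,1,4}  => 4  0->4 ok
  [12] x  {0,1,4}  => 1  4->1 ok
  [13] x  {0,1,4}  => 4  1->4 ok
  [14] y  {2,3}  => 2  4->2 ok
  [15] x  {0,1,4}  => 0  2->0 ok
  [16] x  {0,1,4}  => 0  0->0 ok
  [17] y  {2,3}  => 3  0->3 ok
  [18] y  {2,3}  => 2  3->2 ok
  [19] x  {0,1,4}  => 4  2->4 ok
  [20] y  {2,3}  => 2  4->2 ok
  [21] x  {0,1,4}  => 0  2->0 ok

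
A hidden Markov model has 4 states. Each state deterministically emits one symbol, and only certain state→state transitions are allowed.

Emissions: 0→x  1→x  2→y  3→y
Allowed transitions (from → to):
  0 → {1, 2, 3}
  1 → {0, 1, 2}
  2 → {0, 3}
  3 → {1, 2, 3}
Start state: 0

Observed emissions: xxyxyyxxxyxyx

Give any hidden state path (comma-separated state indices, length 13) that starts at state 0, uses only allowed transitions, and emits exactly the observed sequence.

  t0 'x' -> {0,1}, take 0 (start)
  t1 'x' -> {0,1}, take 1 (0->1 ok)
  t2 'y' -> {2,3}, take 2 (1->2 ok)
  t3 'x' -> {0,1}, take 0 (2->0 ok)
  t4 'y' -> {2,3}, take 3 (0->3 ok)
  t5 'y' -> {2,3}, take 2 (3->2 ok)
  t6 'x' -> {0,1}, take 0 (2->0 ok)
  t7 'x' -> {0,1}, take 1 (0->1 ok)
  t8 'x' -> {0,1}, take 0 (1->0 ok)
  t9 'y' -> {2,3}, take 2 (0->2 ok)
  t10 'x' -> {0,1}, take 0 (2->0 ok)
  t11 'y' -> {2,3}, take 2 (0->2 ok)
  t12 'x' -> {0,1}, take 0 (2->0 ok)

0,1,2,0,3,2,0,1,0,2,0,2,0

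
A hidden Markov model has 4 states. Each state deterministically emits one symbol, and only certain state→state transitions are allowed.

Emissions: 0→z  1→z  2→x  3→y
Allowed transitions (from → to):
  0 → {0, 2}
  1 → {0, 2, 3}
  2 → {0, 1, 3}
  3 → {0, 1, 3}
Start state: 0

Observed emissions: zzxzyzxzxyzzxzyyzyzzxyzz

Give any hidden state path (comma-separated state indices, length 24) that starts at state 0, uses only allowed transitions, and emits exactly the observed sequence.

  pos 0: z in {0,1}, choose 0; start
  pos 1: z in {0,1}, choose 0; 0->0 ok
  pos 2: x in {2}, choose 2; 0->2 ok
  pos 3: z in {0,1}, choose 1; 2->1 ok
  pos 4: y in {3}, choose 3; 1->3 ok
  pos 5: z in {0,1}, choose 0; 3->0 ok
  pos 6: x in {2}, choose 2; 0->2 ok
  pos 7: z in {0,1}, choose 0; 2->0 ok
  pos 8: x in {2}, choose 2; 0->2 ok
  pos 9: y in {3}, choose 3; 2->3 ok
  pos 10: z in {0,1}, choose 1; 3->1 ok
  pos 11: z in {0,1}, choose 0; 1->0 ok
  pos 12: x in {2}, choose 2; 0->2 ok
  pos 13: z in {0,1}, choose 1; 2->1 ok
  pos 14: y in {3}, choose 3; 1->3 ok
  pos 15: y in {3}, choose 3; 3->3 ok
  pos 16: z in {0,1}, choose 1; 3->1 ok
  pos 17: y in {3}, choose 3; 1->3 ok
  pos 18: z in {0,1}, choose 1; 3->1 ok
  pos 19: z in {0,1}, choose 0; 1->0 ok
  pos 20: x in {2}, choose 2; 0->2 ok
  pos 21: y in {3}, choose 3; 2->3 ok
  pos 22: z in {0,1}, choose 0; 3->0 ok
  pos 23: z in {0,1}, choose 0; 0->0 ok

0,0,2,1,3,0,2,0,2,3,1,0,2,1,3,3,1,3,1,0,2,3,0,0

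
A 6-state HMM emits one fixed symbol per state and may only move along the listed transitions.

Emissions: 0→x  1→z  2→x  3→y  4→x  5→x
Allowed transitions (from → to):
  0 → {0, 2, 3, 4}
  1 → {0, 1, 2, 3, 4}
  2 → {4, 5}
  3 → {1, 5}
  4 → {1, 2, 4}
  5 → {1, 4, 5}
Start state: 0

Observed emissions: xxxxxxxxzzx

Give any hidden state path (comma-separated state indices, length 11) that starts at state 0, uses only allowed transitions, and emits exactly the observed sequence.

  [0] x  {0,2,4,5}  => 0  start
  [1] x  {0,2,4,5}  => 2  0->2 ok
  [2] x  {0,2,4,5}  => 5  2->5 ok
  [3] x  {0,2,4,5}  => 4  5->4 ok
  [4] x  {0,2,4,5}  => 2  4->2 ok
  [5] x  {0,2,4,5}  => 5  2->5 ok
  [6] x  {0,2,4,5}  => 5  5->5 ok
  [7] x  {0,2,4,5}  => 5  5->5 ok
  [8] z  {1}  => 1  5->1 ok
  [9] z  {1}  => 1  1->1 ok
  [10] x  {0,2,4,5}  => 0  1->0 ok

0,2,5,4,2,5,5,5,1,1,0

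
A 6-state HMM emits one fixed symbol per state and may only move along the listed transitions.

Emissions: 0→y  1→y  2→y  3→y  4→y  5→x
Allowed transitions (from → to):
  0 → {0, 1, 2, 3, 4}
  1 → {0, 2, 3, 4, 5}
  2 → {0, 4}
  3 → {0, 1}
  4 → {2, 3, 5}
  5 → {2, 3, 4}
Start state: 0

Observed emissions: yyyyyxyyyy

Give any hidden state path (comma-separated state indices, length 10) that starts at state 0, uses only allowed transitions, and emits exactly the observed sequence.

  pos 0: y in {0,1,2,3,4}, choose 0; start
  pos 1: y in {0,1,2,3,4}, choose 3; 0->3 ok
  pos 2: y in {0,1,2,3,4}, choose 0; 3->0 ok
  pos 3: y in {0,1,2,3,4}, choose 2; 0->2 ok
  pos 4: y in {0,1,2,3,4}, choose 4; 2->4 ok
  pos 5: x in {5}, choose 5; 4->5 ok
  pos 6: y in {0,1,2,3,4}, choose 2; 5->2 ok
  pos 7: y in {0,1,2,3,4}, choose 0; 2->0 ok
  pos 8: y in {0,1,2,3,4}, choose 1; 0->1 ok
  pos 9: y in {0,1,2,3,4}, choose 0; 1->0 ok

0,3,0,2,4,5,2,0,1,0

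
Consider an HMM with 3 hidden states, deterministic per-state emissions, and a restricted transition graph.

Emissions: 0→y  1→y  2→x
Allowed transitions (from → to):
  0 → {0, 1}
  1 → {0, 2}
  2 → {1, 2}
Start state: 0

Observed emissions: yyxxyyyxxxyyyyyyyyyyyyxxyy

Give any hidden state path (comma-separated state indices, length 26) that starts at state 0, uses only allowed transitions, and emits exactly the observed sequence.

  0: obs=y cand={0,1} pick 0 [start]
  1: obs=y cand={0,1} pick 1 [0->1 ok]
  2: obs=x cand={2} pick 2 [1->2 ok]
  3: obs=x cand={2} pick 2 [2->2 ok]
  4: obs=y cand={0,1} pick 1 [2->1 ok]
  5: obs=y cand={0,1} pick 0 [1->0 ok]
  6: obs=y cand={0,1} pick 1 [0->1 ok]
  7: obs=x cand={2} pick 2 [1->2 ok]
  8: obs=x cand={2} pick 2 [2->2 ok]
  9: obs=x cand={2} pick 2 [2->2 ok]
  10: obs=y cand={0,1} pick 1 [2->1 ok]
  11: obs=y cand={0,1} pick 0 [1->0 ok]
  12: obs=y cand={0,1} pick 0 [0->0 ok]
  13: obs=y cand={0,1} pick 1 [0->1 ok]
  14: obs=y cand={0,1} pick 0 [1->0 ok]
  15: obs=y cand={0,1} pick 0 [0->0 ok]
  16: obs=y cand={0,1} pick 0 [0->0 ok]
  17: obs=y cand={0,1} pick 1 [0->1 ok]
  18: obs=y cand={0,1} pick 0 [1->0 ok]
  19: obs=y cand={0,1} pick 1 [0->1 ok]
  20: obs=y cand={0,1} pick 0 [1->0 ok]
  21: obs=y cand={0,1} pick 1 [0->1 ok]
  22: obs=x cand={2} pick 2 [1->2 ok]
  23: obs=x cand={2} pick 2 [2->2 ok]
  24: obs=y cand={0,1} pick 1 [2->1 ok]
  25: obs=y cand={0,1} pick 0 [1->0 ok]

0,1,2,2,1,0,1,2,2,2,1,0,0,1,0,0,0,1,0,1,0,1,2,2,1,0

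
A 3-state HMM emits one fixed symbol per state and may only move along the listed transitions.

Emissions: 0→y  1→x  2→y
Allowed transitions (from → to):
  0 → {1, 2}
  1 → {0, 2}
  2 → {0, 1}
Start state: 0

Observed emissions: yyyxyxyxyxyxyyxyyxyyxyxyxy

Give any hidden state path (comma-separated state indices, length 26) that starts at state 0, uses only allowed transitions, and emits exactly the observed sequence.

0,2,0,1,2,1,0,1,2,1,2,1,0,2,1,2,0,1,2,0,1,0,1,0,1,2

  pos 0: y in {0,2}, choose 0; start
  pos 1: y in {0,2}, choose 2; 0->2 ok
  pos 2: y in {0,2}, choose 0; 2->0 ok
  pos 3: x in {1}, choose 1; 0->1 ok
  pos 4: y in {0,2}, choose 2; 1->2 ok
  pos 5: x in {1}, choose 1; 2->1 ok
  pos 6: y in {0,2}, choose 0; 1->0 ok
  pos 7: x in {1}, choose 1; 0->1 ok
  pos 8: y in {0,2}, choose 2; 1->2 ok
  pos 9: x in {1}, choose 1; 2->1 ok
  pos 10: y in {0,2}, choose 2; 1->2 ok
  pos 11: x in {1}, choose 1; 2->1 ok
  pos 12: y in {0,2}, choose 0; 1->0 ok
  pos 13: y in {0,2}, choose 2; 0->2 ok
  pos 14: x in {1}, choose 1; 2->1 ok
  pos 15: y in {0,2}, choose 2; 1->2 ok
  pos 16: y in {0,2}, choose 0; 2->0 ok
  pos 17: x in {1}, choose 1; 0->1 ok
  pos 18: y in {0,2}, choose 2; 1->2 ok
  pos 19: y in {0,2}, choose 0; 2->0 ok
  pos 20: x in {1}, choose 1; 0->1 ok
  pos 21: y in {0,2}, choose 0; 1->0 ok
  pos 22: x in {1}, choose 1; 0->1 ok
  pos 23: y in {0,2}, choose 0; 1->0 ok
  pos 24: x in {1}, choose 1; 0->1 ok
  pos 25: y in {0,2}, choose 2; 1->2 ok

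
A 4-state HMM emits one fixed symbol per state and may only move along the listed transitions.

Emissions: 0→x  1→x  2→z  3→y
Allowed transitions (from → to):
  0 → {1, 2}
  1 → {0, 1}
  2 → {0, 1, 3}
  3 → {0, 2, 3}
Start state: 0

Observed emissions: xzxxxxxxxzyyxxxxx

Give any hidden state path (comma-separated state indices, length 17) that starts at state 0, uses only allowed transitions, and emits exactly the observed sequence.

0,2,0,1,1,1,1,1,0,2,3,3,0,1,0,1,0

  [0] x  {0,1}  => 0  start
  [1] z  {2}  => 2  0->2 ok
  [2] x  {0,1}  => 0  2->0 ok
  [3] x  {0,1}  => 1  0->1 ok
  [4] x  {0,1}  => 1  1->1 ok
  [5] x  {0,1}  => 1  1->1 ok
  [6] x  {0,1}  => 1  1->1 ok
  [7] x  {0,1}  => 1  1->1 ok
  [8] x  {0,1}  => 0  1->0 ok
  [9] z  {2}  => 2  0->2 ok
  [10] y  {3}  => 3  2->3 ok
  [11] y  {3}  => 3  3->3 ok
  [12] x  {0,1}  => 0  3->0 ok
  [13] x  {0,1}  => 1  0->1 ok
  [14] x  {0,1}  => 0  1->0 ok
  [15] x  {0,1}  => 1  0->1 ok
  [16] x  {0,1}  => 0  1->0 ok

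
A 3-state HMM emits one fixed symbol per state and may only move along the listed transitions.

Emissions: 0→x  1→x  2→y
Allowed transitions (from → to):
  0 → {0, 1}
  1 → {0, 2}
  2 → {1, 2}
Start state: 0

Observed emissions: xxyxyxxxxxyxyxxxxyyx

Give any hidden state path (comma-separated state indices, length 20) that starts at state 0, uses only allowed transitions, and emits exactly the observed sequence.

0,1,2,1,2,1,0,0,0,1,2,1,2,1,0,0,1,2,2,1

  t0 'x' -> {0,1}, take 0 (start)
  t1 'x' -> {0,1}, take 1 (0->1 ok)
  t2 'y' -> {2}, take 2 (1->2 ok)
  t3 'x' -> {0,1}, take 1 (2->1 ok)
  t4 'y' -> {2}, take 2 (1->2 ok)
  t5 'x' -> {0,1}, take 1 (2->1 ok)
  t6 'x' -> {0,1}, take 0 (1->0 ok)
  t7 'x' -> {0,1}, take 0 (0->0 ok)
  t8 'x' -> {0,1}, take 0 (0->0 ok)
  t9 'x' -> {0,1}, take 1 (0->1 ok)
  t10 'y' -> {2}, take 2 (1->2 ok)
  t11 'x' -> {0,1}, take 1 (2->1 ok)
  t12 'y' -> {2}, take 2 (1->2 ok)
  t13 'x' -> {0,1}, take 1 (2->1 ok)
  t14 'x' -> {0,1}, take 0 (1->0 ok)
  t15 'x' -> {0,1}, take 0 (0->0 ok)
  t16 'x' -> {0,1}, take 1 (0->1 ok)
  t17 'y' -> {2}, take 2 (1->2 ok)
  t18 'y' -> {2}, take 2 (2->2 ok)
  t19 'x' -> {0,1}, take 1 (2->1 ok)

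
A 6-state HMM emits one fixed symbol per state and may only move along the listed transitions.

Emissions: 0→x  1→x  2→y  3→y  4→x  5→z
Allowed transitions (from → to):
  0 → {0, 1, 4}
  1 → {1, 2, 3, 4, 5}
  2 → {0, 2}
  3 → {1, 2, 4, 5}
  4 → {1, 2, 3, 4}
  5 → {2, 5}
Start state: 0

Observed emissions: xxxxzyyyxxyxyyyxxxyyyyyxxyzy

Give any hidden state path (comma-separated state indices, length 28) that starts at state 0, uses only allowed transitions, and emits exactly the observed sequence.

  pos 0: x in {0,1,4}, choose 0; start
  pos 1: x in {0,1,4}, choose 0; 0->0 ok
  pos 2: x in {0,1,4}, choose 0; 0->0 ok
  pos 3: x in {0,1,4}, choose 1; 0->1 ok
  pos 4: z in {5}, choose 5; 1->5 ok
  pos 5: y in {2,3}, choose 2; 5->2 ok
  pos 6: y in {2,3}, choose 2; 2->2 ok
  pos 7: y in {2,3}, choose 2; 2->2 ok
  pos 8: x in {0,1,4}, choose 0; 2->0 ok
  pos 9: x in {0,1,4}, choose 4; 0->4 ok
  pos 10: y in {2,3}, choose 3; 4->3 ok
  pos 11: x in {0,1,4}, choose 4; 3->4 ok
  pos 12: y in {2,3}, choose 3; 4->3 ok
  pos 13: y in {2,3}, choose 2; 3->2 ok
  pos 14: y in {2,3}, choose 2; 2->2 ok
  pos 15: x in {0,1,4}, choose 0; 2->0 ok
  pos 16: x in {0,1,4}, choose 0; 0->0 ok
  pos 17: x in {0,1,4}, choose 1; 0->1 ok
  pos 18: y in {2,3}, choose 2; 1->2 ok
  pos 19: y in {2,3}, choose 2; 2->2 ok
  pos 20: y in {2,3}, choose 2; 2->2 ok
  pos 21: y in {2,3}, choose 2; 2->2 ok
  pos 22: y in {2,3}, choose 2; 2->2 ok
  pos 23: x in {0,1,4}, choose 0; 2->0 ok
  pos 24: x in {0,1,4}, choose 4; 0->4 ok
  pos 25: y in {2,3}, choose 3; 4->3 ok
  pos 26: z in {5}, choose 5; 3->5 ok
  pos 27: y in {2,3}, choose 2; 5->2 ok

0,0,0,1,5,2,2,2,0,4,3,4,3,2,2,0,0,1,2,2,2,2,2,0,4,3,5,2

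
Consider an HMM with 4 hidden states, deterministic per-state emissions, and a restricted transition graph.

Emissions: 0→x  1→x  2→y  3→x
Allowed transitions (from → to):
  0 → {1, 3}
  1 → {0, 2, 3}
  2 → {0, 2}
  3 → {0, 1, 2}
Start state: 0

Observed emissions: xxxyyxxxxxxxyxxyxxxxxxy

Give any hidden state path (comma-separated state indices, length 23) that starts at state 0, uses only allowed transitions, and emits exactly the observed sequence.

  pos 0: x in {0,1,3}, choose 0; start
  pos 1: x in {0,1,3}, choose 1; 0->1 ok
  pos 2: x in {0,1,3}, choose 3; 1->3 ok
  pos 3: y in {2}, choose 2; 3->2 ok
  pos 4: y in {2}, choose 2; 2->2 ok
  pos 5: x in {0,1,3}, choose 0; 2->0 ok
  pos 6: x in {0,1,3}, choose 3; 0->3 ok
  pos 7: x in {0,1,3}, choose 0; 3->0 ok
  pos 8: x in {0,1,3}, choose 3; 0->3 ok
  pos 9: x in {0,1,3}, choose 0; 3->0 ok
  pos 10: x in {0,1,3}, choose 3; 0->3 ok
  pos 11: x in {0,1,3}, choose 1; 3->1 ok
  pos 12: y in {2}, choose 2; 1->2 ok
  pos 13: x in {0,1,3}, choose 0; 2->0 ok
  pos 14: x in {0,1,3}, choose 1; 0->1 ok
  pos 15: y in {2}, choose 2; 1->2 ok
  pos 16: x in {0,1,3}, choose 0; 2->0 ok
  pos 17: x in {0,1,3}, choose 3; 0->3 ok
  pos 18: x in {0,1,3}, choose 0; 3->0 ok
  pos 19: x in {0,1,3}, choose 3; 0->3 ok
  pos 20: x in {0,1,3}, choose 0; 3->0 ok
  pos 21: x in {0,1,3}, choose 1; 0->1 ok
  pos 22: y in {2}, choose 2; 1->2 ok

0,1,3,2,2,0,3,0,3,0,3,1,2,0,1,2,0,3,0,3,0,1,2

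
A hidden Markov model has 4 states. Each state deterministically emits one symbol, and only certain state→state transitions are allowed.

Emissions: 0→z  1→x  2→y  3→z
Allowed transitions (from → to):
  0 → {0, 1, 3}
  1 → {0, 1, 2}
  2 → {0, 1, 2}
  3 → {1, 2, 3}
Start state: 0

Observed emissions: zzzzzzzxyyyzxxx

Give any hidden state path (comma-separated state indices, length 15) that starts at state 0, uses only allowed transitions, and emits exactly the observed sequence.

0,0,0,0,0,3,3,1,2,2,2,0,1,1,1

  0: obs=z cand={0,3} pick 0 [start]
  1: obs=z cand={0,3} pick 0 [0->0 ok]
  2: obs=z cand={0,3} pick 0 [0->0 ok]
  3: obs=z cand={0,3} pick 0 [0->0 ok]
  4: obs=z cand={0,3} pick 0 [0->0 ok]
  5: obs=z cand={0,3} pick 3 [0->3 ok]
  6: obs=z cand={0,3} pick 3 [3->3 ok]
  7: obs=x cand={1} pick 1 [3->1 ok]
  8: obs=y cand={2} pick 2 [1->2 ok]
  9: obs=y cand={2} pick 2 [2->2 ok]
  10: obs=y cand={2} pick 2 [2->2 ok]
  11: obs=z cand={0,3} pick 0 [2->0 ok]
  12: obs=x cand={1} pick 1 [0->1 ok]
  13: obs=x cand={1} pick 1 [1->1 ok]
  14: obs=x cand={1} pick 1 [1->1 ok]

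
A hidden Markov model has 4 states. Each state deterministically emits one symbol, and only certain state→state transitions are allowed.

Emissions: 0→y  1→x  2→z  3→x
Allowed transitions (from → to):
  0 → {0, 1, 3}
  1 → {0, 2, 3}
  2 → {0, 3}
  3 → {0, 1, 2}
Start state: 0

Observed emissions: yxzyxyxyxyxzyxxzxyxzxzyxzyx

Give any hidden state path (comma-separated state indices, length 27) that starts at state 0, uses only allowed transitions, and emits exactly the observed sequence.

  t0 'y' -> {0}, take 0 (start)
  t1 'x' -> {1,3}, take 1 (0->1 ok)
  t2 'z' -> {2}, take 2 (1->2 ok)
  t3 'y' -> {0}, take 0 (2->0 ok)
  t4 'x' -> {1,3}, take 1 (0->1 ok)
  t5 'y' -> {0}, take 0 (1->0 ok)
  t6 'x' -> {1,3}, take 3 (0->3 ok)
  t7 'y' -> {0}, take 0 (3->0 ok)
  t8 'x' -> {1,3}, take 1 (0->1 ok)
  t9 'y' -> {0}, take 0 (1->0 ok)
  t10 'x' -> {1,3}, take 3 (0->3 ok)
  t11 'z' -> {2}, take 2 (3->2 ok)
  t12 'y' -> {0}, take 0 (2->0 ok)
  t13 'x' -> {1,3}, take 3 (0->3 ok)
  t14 'x' -> {1,3}, take 1 (3->1 ok)
  t15 'z' -> {2}, take 2 (1->2 ok)
  t16 'x' -> {1,3}, take 3 (2->3 ok)
  t17 'y' -> {0}, take 0 (3->0 ok)
  t18 'x' -> {1,3}, take 1 (0->1 ok)
  t19 'z' -> {2}, take 2 (1->2 ok)
  t20 'x' -> {1,3}, take 3 (2->3 ok)
  t21 'z' -> {2}, take 2 (3->2 ok)
  t22 'y' -> {0}, take 0 (2->0 ok)
  t23 'x' -> {1,3}, take 1 (0->1 ok)
  t24 'z' -> {2}, take 2 (1->2 ok)
  t25 'y' -> {0}, take 0 (2->0 ok)
  t26 'x' -> {1,3}, take 3 (0->3 ok)

0,1,2,0,1,0,3,0,1,0,3,2,0,3,1,2,3,0,1,2,3,2,0,1,2,0,3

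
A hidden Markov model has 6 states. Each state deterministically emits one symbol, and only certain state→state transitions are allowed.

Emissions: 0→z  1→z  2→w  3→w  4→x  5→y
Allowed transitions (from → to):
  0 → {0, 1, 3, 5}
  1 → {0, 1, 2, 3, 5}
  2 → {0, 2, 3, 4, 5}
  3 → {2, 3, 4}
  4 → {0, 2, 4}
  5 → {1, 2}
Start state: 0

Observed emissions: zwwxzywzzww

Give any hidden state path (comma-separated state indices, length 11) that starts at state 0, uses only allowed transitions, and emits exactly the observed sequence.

  [0] z  {0,1}  => 0  start
  [1] w  {2,3}  => 3  0->3 ok
  [2] w  {2,3}  => 3  3->3 ok
  [3] x  {4}  => 4  3->4 ok
  [4] z  {0,1}  => 0  4->0 ok
  [5] y  {5}  => 5  0->5 ok
  [6] w  {2,3}  => 2  5->2 ok
  [7] z  {0,1}  => 0  2->0 ok
  [8] z  {0,1}  => 1  0->1 ok
  [9] w  {2,3}  => 2  1->2 ok
  [10] w  {2,3}  => 3  2->3 ok

0,3,3,4,0,5,2,0,1,2,3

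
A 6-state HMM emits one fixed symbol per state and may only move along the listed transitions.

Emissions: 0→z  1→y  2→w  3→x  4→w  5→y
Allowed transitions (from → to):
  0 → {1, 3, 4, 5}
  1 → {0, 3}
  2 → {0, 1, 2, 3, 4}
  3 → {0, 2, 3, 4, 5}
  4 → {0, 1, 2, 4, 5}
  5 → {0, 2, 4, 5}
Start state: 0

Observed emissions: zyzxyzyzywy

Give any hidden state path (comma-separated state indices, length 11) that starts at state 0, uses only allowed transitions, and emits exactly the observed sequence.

  0: obs=z cand={0} pick 0 [start]
  1: obs=y cand={1,5} pick 1 [0->1 ok]
  2: obs=z cand={0} pick 0 [1->0 ok]
  3: obs=x cand={3} pick 3 [0->3 ok]
  4: obs=y cand={1,5} pick 5 [3->5 ok]
  5: obs=z cand={0} pick 0 [5->0 ok]
  6: obs=y cand={1,5} pick 1 [0->1 ok]
  7: obs=z cand={0} pick 0 [1->0 ok]
  8: obs=y cand={1,5} pick 5 [0->5 ok]
  9: obs=w cand={2,4} pick 4 [5->4 ok]
  10: obs=y cand={1,5} pick 1 [4->1 ok]

0,1,0,3,5,0,1,0,5,4,1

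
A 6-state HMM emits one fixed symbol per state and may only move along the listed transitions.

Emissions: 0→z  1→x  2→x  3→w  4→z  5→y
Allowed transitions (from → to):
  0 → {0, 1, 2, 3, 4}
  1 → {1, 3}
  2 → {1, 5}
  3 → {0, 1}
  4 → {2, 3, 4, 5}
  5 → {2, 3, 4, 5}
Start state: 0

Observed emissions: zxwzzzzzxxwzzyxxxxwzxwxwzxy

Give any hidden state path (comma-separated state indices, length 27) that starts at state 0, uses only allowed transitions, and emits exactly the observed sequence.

  pos 0: z in {0,4}, choose 0; start
  pos 1: x in {1,2}, choose 1; 0->1 ok
  pos 2: w in {3}, choose 3; 1->3 ok
  pos 3: z in {0,4}, choose 0; 3->0 ok
  pos 4: z in {0,4}, choose 0; 0->0 ok
  pos 5: z in {0,4}, choose 0; 0->0 ok
  pos 6: z in {0,4}, choose 0; 0->0 ok
  pos 7: z in {0,4}, choose 0; 0->0 ok
  pos 8: x in {1,2}, choose 1; 0->1 ok
  pos 9: x in {1,2}, choose 1; 1->1 ok
  pos 10: w in {3}, choose 3; 1->3 ok
  pos 11: z in {0,4}, choose 0; 3->0 ok
  pos 12: z in {0,4}, choose 4; 0->4 ok
  pos 13: y in {5}, choose 5; 4->5 ok
  pos 14: x in {1,2}, choose 2; 5->2 ok
  pos 15: x in {1,2}, choose 1; 2->1 ok
  pos 16: x in {1,2}, choose 1; 1->1 ok
  pos 17: x in {1,2}, choose 1; 1->1 ok
  pos 18: w in {3}, choose 3; 1->3 ok
  pos 19: z in {0,4}, choose 0; 3->0 ok
  pos 20: x in {1,2}, choose 1; 0->1 ok
  pos 21: w in {3}, choose 3; 1->3 ok
  pos 22: x in {1,2}, choose 1; 3->1 ok
  pos 23: w in {3}, choose 3; 1->3 ok
  pos 24: z in {0,4}, choose 0; 3->0 ok
  pos 25: x in {1,2}, choose 2; 0->2 ok
  pos 26: y in {5}, choose 5; 2->5 ok

0,1,3,0,0,0,0,0,1,1,3,0,4,5,2,1,1,1,3,0,1,3,1,3,0,2,5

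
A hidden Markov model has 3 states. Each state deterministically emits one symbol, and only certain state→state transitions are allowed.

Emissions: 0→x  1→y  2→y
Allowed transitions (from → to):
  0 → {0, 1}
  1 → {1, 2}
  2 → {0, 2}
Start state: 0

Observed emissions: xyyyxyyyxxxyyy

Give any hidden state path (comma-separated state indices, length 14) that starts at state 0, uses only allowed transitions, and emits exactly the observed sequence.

  0: obs=x cand={0} pick 0 [start]
  1: obs=y cand={1,2} pick 1 [0->1 ok]
  2: obs=y cand={1,2} pick 1 [1->1 ok]
  3: obs=y cand={1,2} pick 2 [1->2 ok]
  4: obs=x cand={0} pick 0 [2->0 ok]
  5: obs=y cand={1,2} pick 1 [0->1 ok]
  6: obs=y cand={1,2} pick 2 [1->2 ok]
  7: obs=y cand={1,2} pick 2 [2->2 ok]
  8: obs=x cand={0} pick 0 [2->0 ok]
  9: obs=x cand={0} pick 0 [0->0 ok]
  10: obs=x cand={0} pick 0 [0->0 ok]
  11: obs=y cand={1,2} pick 1 [0->1 ok]
  12: obs=y cand={1,2} pick 2 [1->2 ok]
  13: obs=y cand={1,2} pick 2 [2->2 ok]

0,1,1,2,0,1,2,2,0,0,0,1,2,2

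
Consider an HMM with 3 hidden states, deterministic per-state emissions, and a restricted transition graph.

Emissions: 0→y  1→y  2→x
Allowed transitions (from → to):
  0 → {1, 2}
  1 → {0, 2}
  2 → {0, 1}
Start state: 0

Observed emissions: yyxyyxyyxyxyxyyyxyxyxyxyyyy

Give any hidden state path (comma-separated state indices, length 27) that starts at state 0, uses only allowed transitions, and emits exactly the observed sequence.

0,1,2,0,1,2,1,0,2,1,2,1,2,1,0,1,2,0,2,1,2,1,2,1,0,1,0

  t0 'y' -> {0,1}, take 0 (start)
  t1 'y' -> {0,1}, take 1 (0->1 ok)
  t2 'x' -> {2}, take 2 (1->2 ok)
  t3 'y' -> {0,1}, take 0 (2->0 ok)
  t4 'y' -> {0,1}, take 1 (0->1 ok)
  t5 'x' -> {2}, take 2 (1->2 ok)
  t6 'y' -> {0,1}, take 1 (2->1 ok)
  t7 'y' -> {0,1}, take 0 (1->0 ok)
  t8 'x' -> {2}, take 2 (0->2 ok)
  t9 'y' -> {0,1}, take 1 (2->1 ok)
  t10 'x' -> {2}, take 2 (1->2 ok)
  t11 'y' -> {0,1}, take 1 (2->1 ok)
  t12 'x' -> {2}, take 2 (1->2 ok)
  t13 'y' -> {0,1}, take 1 (2->1 ok)
  t14 'y' -> {0,1}, take 0 (1->0 ok)
  t15 'y' -> {0,1}, take 1 (0->1 ok)
  t16 'x' -> {2}, take 2 (1->2 ok)
  t17 'y' -> {0,1}, take 0 (2->0 ok)
  t18 'x' -> {2}, take 2 (0->2 ok)
  t19 'y' -> {0,1}, take 1 (2->1 ok)
  t20 'x' -> {2}, take 2 (1->2 ok)
  t21 'y' -> {0,1}, take 1 (2->1 ok)
  t22 'x' -> {2}, take 2 (1->2 ok)
  t23 'y' -> {0,1}, take 1 (2->1 ok)
  t24 'y' -> {0,1}, take 0 (1->0 ok)
  t25 'y' -> {0,1}, take 1 (0->1 ok)
  t26 'y' -> {0,1}, take 0 (1->0 ok)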